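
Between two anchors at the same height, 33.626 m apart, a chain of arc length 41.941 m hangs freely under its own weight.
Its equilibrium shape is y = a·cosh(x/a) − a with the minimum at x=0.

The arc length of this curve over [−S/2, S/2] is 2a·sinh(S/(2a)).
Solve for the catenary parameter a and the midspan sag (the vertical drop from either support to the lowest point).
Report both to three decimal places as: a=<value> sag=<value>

seed: a₀ = √(S³/(24(L−S))) = √(33.626³/(24·8.315)) = 13.803082
iter 1: u=1.218061  f(a)=+6.391e-01  f'(a)=-1.393e+00  a ← 13.803082 − (+6.391e-01/-1.393e+00) = 14.261767
iter 2: u=1.178886  f(a)=+3.324e-02  f'(a)=-1.252e+00  a ← 14.261767 − (+3.324e-02/-1.252e+00) = 14.288319
iter 3: u=1.176695  f(a)=+1.008e-04  f'(a)=-1.244e+00  a ← 14.288319 − (+1.008e-04/-1.244e+00) = 14.288400
iter 4: u=1.176689  f(a)=+9.340e-10  f'(a)=-1.244e+00  a ← 14.288400 − (+9.340e-10/-1.244e+00) = 14.288400
iter 5: u=1.176689  f(a)=+7.105e-15  f'(a)=-1.244e+00  a ← 14.288400 − (+7.105e-15/-1.244e+00) = 14.288400
converged: |Δa| < 1e-12 after 5 iterations
sag = a·(cosh(S/(2a)) − 1) = 14.288400·(cosh(1.176689) − 1) = 11.087183
T_max/T_min = cosh(S/(2a)) = 1.775957

a=14.288 sag=11.087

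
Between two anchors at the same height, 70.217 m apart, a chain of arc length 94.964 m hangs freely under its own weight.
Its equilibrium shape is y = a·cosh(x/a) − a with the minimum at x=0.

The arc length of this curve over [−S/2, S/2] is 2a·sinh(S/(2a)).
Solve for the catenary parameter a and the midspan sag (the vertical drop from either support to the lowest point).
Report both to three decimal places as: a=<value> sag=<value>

a=25.328 sag=28.487

seed: a₀ = √(S³/(24(L−S))) = √(70.217³/(24·24.747)) = 24.143293
iter 1: u=1.454172  f(a)=+2.752e+00  f'(a)=-2.518e+00  a ← 24.143293 − (+2.752e+00/-2.518e+00) = 25.236495
iter 2: u=1.391180  f(a)=+1.980e-01  f'(a)=-2.167e+00  a ← 25.236495 − (+1.980e-01/-2.167e+00) = 25.327839
iter 3: u=1.386162  f(a)=+1.200e-03  f'(a)=-2.141e+00  a ← 25.327839 − (+1.200e-03/-2.141e+00) = 25.328400
iter 4: u=1.386132  f(a)=+4.466e-08  f'(a)=-2.141e+00  a ← 25.328400 − (+4.466e-08/-2.141e+00) = 25.328400
iter 5: u=1.386132  f(a)=-2.842e-14  f'(a)=-2.141e+00  a ← 25.328400 − (-2.842e-14/-2.141e+00) = 25.328400
converged: |Δa| < 1e-12 after 5 iterations
sag = a·(cosh(S/(2a)) − 1) = 25.328400·(cosh(1.386132) − 1) = 28.486730
T_max/T_min = cosh(S/(2a)) = 2.124695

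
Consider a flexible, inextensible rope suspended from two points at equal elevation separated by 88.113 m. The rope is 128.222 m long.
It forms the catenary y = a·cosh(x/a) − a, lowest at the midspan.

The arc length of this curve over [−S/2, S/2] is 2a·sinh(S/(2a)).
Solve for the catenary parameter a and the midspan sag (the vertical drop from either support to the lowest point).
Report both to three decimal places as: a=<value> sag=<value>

seed: a₀ = √(S³/(24(L−S))) = √(88.113³/(24·40.109)) = 26.658361
iter 1: u=1.652633  f(a)=+5.847e+00  f'(a)=-3.915e+00  a ← 26.658361 − (+5.847e+00/-3.915e+00) = 28.151809
iter 2: u=1.564962  f(a)=+5.273e-01  f'(a)=-3.238e+00  a ← 28.151809 − (+5.273e-01/-3.238e+00) = 28.314659
iter 3: u=1.555961  f(a)=+5.228e-03  f'(a)=-3.174e+00  a ← 28.314659 − (+5.228e-03/-3.174e+00) = 28.316306
iter 4: u=1.555870  f(a)=+5.252e-07  f'(a)=-3.174e+00  a ← 28.316306 − (+5.252e-07/-3.174e+00) = 28.316306
iter 5: u=1.555870  f(a)=+0.000e+00  f'(a)=-3.174e+00  a ← 28.316306 − (+0.000e+00/-3.174e+00) = 28.316306
converged: |Δa| < 1e-12 after 5 iterations
sag = a·(cosh(S/(2a)) − 1) = 28.316306·(cosh(1.555870) − 1) = 41.769595
T_max/T_min = cosh(S/(2a)) = 2.475107

a=28.316 sag=41.770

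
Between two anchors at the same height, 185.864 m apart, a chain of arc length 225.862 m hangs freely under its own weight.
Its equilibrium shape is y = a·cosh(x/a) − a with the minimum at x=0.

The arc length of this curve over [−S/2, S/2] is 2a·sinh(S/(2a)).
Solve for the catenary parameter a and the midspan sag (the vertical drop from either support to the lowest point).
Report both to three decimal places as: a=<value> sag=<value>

seed: a₀ = √(S³/(24(L−S))) = √(185.864³/(24·39.998)) = 81.783965
iter 1: u=1.136311  f(a)=+2.663e+00  f'(a)=-1.110e+00  a ← 81.783965 − (+2.663e+00/-1.110e+00) = 84.182290
iter 2: u=1.103938  f(a)=+1.216e-01  f'(a)=-1.011e+00  a ← 84.182290 − (+1.216e-01/-1.011e+00) = 84.302595
iter 3: u=1.102362  f(a)=+2.806e-04  f'(a)=-1.006e+00  a ← 84.302595 − (+2.806e-04/-1.006e+00) = 84.302874
iter 4: u=1.102359  f(a)=+1.502e-09  f'(a)=-1.006e+00  a ← 84.302874 − (+1.502e-09/-1.006e+00) = 84.302874
iter 5: u=1.102359  f(a)=+2.842e-14  f'(a)=-1.006e+00  a ← 84.302874 − (+2.842e-14/-1.006e+00) = 84.302874
converged: |Δa| < 1e-12 after 5 iterations
sag = a·(cosh(S/(2a)) − 1) = 84.302874·(cosh(1.102359) − 1) = 56.624006
T_max/T_min = cosh(S/(2a)) = 1.671673

a=84.303 sag=56.624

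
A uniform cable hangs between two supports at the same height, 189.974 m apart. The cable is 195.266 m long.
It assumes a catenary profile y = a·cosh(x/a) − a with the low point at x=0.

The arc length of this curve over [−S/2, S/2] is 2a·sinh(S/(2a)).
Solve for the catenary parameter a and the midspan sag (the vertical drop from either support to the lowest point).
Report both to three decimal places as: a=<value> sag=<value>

seed: a₀ = √(S³/(24(L−S))) = √(189.974³/(24·5.292)) = 232.340924
iter 1: u=0.408826  f(a)=+4.440e-02  f'(a)=-4.632e-02  a ← 232.340924 − (+4.440e-02/-4.632e-02) = 233.299508
iter 2: u=0.407146  f(a)=+2.763e-04  f'(a)=-4.574e-02  a ← 233.299508 − (+2.763e-04/-4.574e-02) = 233.305547
iter 3: u=0.407136  f(a)=+1.085e-08  f'(a)=-4.574e-02  a ← 233.305547 − (+1.085e-08/-4.574e-02) = 233.305548
iter 4: u=0.407136  f(a)=-2.842e-14  f'(a)=-4.574e-02  a ← 233.305548 − (-2.842e-14/-4.574e-02) = 233.305548
converged: |Δa| < 1e-12 after 4 iterations
sag = a·(cosh(S/(2a)) − 1) = 233.305548·(cosh(0.407136) − 1) = 19.604874
T_max/T_min = cosh(S/(2a)) = 1.084031

a=233.306 sag=19.605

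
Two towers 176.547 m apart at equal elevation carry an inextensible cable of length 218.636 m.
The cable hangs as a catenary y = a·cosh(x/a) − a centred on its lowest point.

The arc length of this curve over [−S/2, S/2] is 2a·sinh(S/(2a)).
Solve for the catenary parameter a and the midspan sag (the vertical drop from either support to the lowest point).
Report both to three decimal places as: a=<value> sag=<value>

seed: a₀ = √(S³/(24(L−S))) = √(176.547³/(24·42.089)) = 73.807516
iter 1: u=1.195996  f(a)=+3.115e+00  f'(a)=-1.312e+00  a ← 73.807516 − (+3.115e+00/-1.312e+00) = 76.181233
iter 2: u=1.158730  f(a)=+1.566e-01  f'(a)=-1.183e+00  a ← 76.181233 − (+1.566e-01/-1.183e+00) = 76.313556
iter 3: u=1.156721  f(a)=+4.420e-04  f'(a)=-1.177e+00  a ← 76.313556 − (+4.420e-04/-1.177e+00) = 76.313932
iter 4: u=1.156715  f(a)=+3.544e-09  f'(a)=-1.177e+00  a ← 76.313932 − (+3.544e-09/-1.177e+00) = 76.313932
iter 5: u=1.156715  f(a)=+2.842e-14  f'(a)=-1.177e+00  a ← 76.313932 − (+2.842e-14/-1.177e+00) = 76.313932
converged: |Δa| < 1e-12 after 5 iterations
sag = a·(cosh(S/(2a)) − 1) = 76.313932·(cosh(1.156715) − 1) = 57.006139
T_max/T_min = cosh(S/(2a)) = 1.746995

a=76.314 sag=57.006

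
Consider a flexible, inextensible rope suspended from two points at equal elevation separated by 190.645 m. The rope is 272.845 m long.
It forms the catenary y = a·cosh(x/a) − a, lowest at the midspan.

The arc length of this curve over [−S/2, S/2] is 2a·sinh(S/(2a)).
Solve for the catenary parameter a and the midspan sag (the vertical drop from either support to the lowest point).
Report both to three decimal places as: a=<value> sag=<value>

seed: a₀ = √(S³/(24(L−S))) = √(190.645³/(24·82.200)) = 59.264770
iter 1: u=1.608418  f(a)=+1.131e+01  f'(a)=-3.561e+00  a ← 59.264770 − (+1.131e+01/-3.561e+00) = 62.441117
iter 2: u=1.526598  f(a)=+9.730e-01  f'(a)=-2.973e+00  a ← 62.441117 − (+9.730e-01/-2.973e+00) = 62.768451
iter 3: u=1.518637  f(a)=+8.697e-03  f'(a)=-2.920e+00  a ← 62.768451 − (+8.697e-03/-2.920e+00) = 62.771430
iter 4: u=1.518565  f(a)=+7.086e-07  f'(a)=-2.919e+00  a ← 62.771430 − (+7.086e-07/-2.919e+00) = 62.771430
iter 5: u=1.518565  f(a)=-5.684e-14  f'(a)=-2.919e+00  a ← 62.771430 − (-5.684e-14/-2.919e+00) = 62.771430
converged: |Δa| < 1e-12 after 5 iterations
sag = a·(cosh(S/(2a)) − 1) = 62.771430·(cosh(1.518565) − 1) = 87.399642
T_max/T_min = cosh(S/(2a)) = 2.392347

a=62.771 sag=87.400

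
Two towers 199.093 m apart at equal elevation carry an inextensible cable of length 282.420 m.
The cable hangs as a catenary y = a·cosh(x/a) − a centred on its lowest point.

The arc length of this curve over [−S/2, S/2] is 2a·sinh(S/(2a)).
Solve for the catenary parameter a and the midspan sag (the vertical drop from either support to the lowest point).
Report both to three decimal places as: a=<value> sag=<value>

seed: a₀ = √(S³/(24(L−S))) = √(199.093³/(24·83.327)) = 62.818201
iter 1: u=1.584676  f(a)=+1.111e+01  f'(a)=-3.382e+00  a ← 62.818201 − (+1.111e+01/-3.382e+00) = 66.103579
iter 2: u=1.505917  f(a)=+9.311e-01  f'(a)=-2.837e+00  a ← 66.103579 − (+9.311e-01/-2.837e+00) = 66.431826
iter 3: u=1.498476  f(a)=+7.862e-03  f'(a)=-2.789e+00  a ← 66.431826 − (+7.862e-03/-2.789e+00) = 66.434645
iter 4: u=1.498412  f(a)=+5.709e-07  f'(a)=-2.789e+00  a ← 66.434645 − (+5.709e-07/-2.789e+00) = 66.434645
iter 5: u=1.498412  f(a)=-5.684e-14  f'(a)=-2.789e+00  a ← 66.434645 − (-5.684e-14/-2.789e+00) = 66.434645
converged: |Δa| < 1e-12 after 5 iterations
sag = a·(cosh(S/(2a)) − 1) = 66.434645·(cosh(1.498412) − 1) = 89.622480
T_max/T_min = cosh(S/(2a)) = 2.349032

a=66.435 sag=89.622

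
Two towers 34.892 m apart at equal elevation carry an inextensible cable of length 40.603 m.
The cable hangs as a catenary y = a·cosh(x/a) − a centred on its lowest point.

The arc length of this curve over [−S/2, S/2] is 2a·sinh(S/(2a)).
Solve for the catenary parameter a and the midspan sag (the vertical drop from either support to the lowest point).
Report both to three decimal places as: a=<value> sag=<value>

seed: a₀ = √(S³/(24(L−S))) = √(34.892³/(24·5.711)) = 17.604638
iter 1: u=0.990989  f(a)=+2.871e-01  f'(a)=-7.148e-01  a ← 17.604638 − (+2.871e-01/-7.148e-01) = 18.006253
iter 2: u=0.968886  f(a)=+1.012e-02  f'(a)=-6.652e-01  a ← 18.006253 − (+1.012e-02/-6.652e-01) = 18.021462
iter 3: u=0.968068  f(a)=+1.358e-05  f'(a)=-6.634e-01  a ← 18.021462 − (+1.358e-05/-6.634e-01) = 18.021483
iter 4: u=0.968067  f(a)=+2.456e-11  f'(a)=-6.634e-01  a ← 18.021483 − (+2.456e-11/-6.634e-01) = 18.021483
iter 5: u=0.968067  f(a)=+0.000e+00  f'(a)=-6.634e-01  a ← 18.021483 − (+0.000e+00/-6.634e-01) = 18.021483
converged: |Δa| < 1e-12 after 5 iterations
sag = a·(cosh(S/(2a)) − 1) = 18.021483·(cosh(0.968067) − 1) = 9.124875
T_max/T_min = cosh(S/(2a)) = 1.506333

a=18.021 sag=9.125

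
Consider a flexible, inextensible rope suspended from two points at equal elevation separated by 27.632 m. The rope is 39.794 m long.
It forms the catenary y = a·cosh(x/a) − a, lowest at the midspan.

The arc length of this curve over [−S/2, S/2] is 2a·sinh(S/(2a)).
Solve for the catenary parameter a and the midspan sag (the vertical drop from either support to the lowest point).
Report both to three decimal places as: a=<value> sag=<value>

seed: a₀ = √(S³/(24(L−S))) = √(27.632³/(24·12.162)) = 8.501790
iter 1: u=1.625070  f(a)=+1.711e+00  f'(a)=-3.691e+00  a ← 8.501790 − (+1.711e+00/-3.691e+00) = 8.965203
iter 2: u=1.541069  f(a)=+1.498e-01  f'(a)=-3.071e+00  a ← 8.965203 − (+1.498e-01/-3.071e+00) = 9.013995
iter 3: u=1.532728  f(a)=+1.393e-03  f'(a)=-3.014e+00  a ← 9.013995 − (+1.393e-03/-3.014e+00) = 9.014457
iter 4: u=1.532649  f(a)=+1.229e-07  f'(a)=-3.013e+00  a ← 9.014457 − (+1.229e-07/-3.013e+00) = 9.014457
iter 5: u=1.532649  f(a)=+0.000e+00  f'(a)=-3.013e+00  a ← 9.014457 − (+0.000e+00/-3.013e+00) = 9.014457
converged: |Δa| < 1e-12 after 5 iterations
sag = a·(cosh(S/(2a)) − 1) = 9.014457·(cosh(1.532649) − 1) = 12.829330
T_max/T_min = cosh(S/(2a)) = 2.423195

a=9.014 sag=12.829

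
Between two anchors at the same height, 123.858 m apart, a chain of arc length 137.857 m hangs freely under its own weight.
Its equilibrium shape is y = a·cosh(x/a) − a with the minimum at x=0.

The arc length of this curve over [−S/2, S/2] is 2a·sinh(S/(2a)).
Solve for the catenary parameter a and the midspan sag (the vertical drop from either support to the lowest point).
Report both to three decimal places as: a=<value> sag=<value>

a=76.445 sag=26.487

seed: a₀ = √(S³/(24(L−S))) = √(123.858³/(24·13.999)) = 75.202446
iter 1: u=0.823497  f(a)=+4.824e-01  f'(a)=-3.982e-01  a ← 75.202446 − (+4.824e-01/-3.982e-01) = 76.414009
iter 2: u=0.810440  f(a)=+1.191e-02  f'(a)=-3.787e-01  a ← 76.414009 − (+1.191e-02/-3.787e-01) = 76.445443
iter 3: u=0.810107  f(a)=+7.657e-06  f'(a)=-3.782e-01  a ← 76.445443 − (+7.657e-06/-3.782e-01) = 76.445463
iter 4: u=0.810107  f(a)=+3.183e-12  f'(a)=-3.782e-01  a ← 76.445463 − (+3.183e-12/-3.782e-01) = 76.445463
converged: |Δa| < 1e-12 after 4 iterations
sag = a·(cosh(S/(2a)) − 1) = 76.445463·(cosh(0.810107) − 1) = 26.486781
T_max/T_min = cosh(S/(2a)) = 1.346479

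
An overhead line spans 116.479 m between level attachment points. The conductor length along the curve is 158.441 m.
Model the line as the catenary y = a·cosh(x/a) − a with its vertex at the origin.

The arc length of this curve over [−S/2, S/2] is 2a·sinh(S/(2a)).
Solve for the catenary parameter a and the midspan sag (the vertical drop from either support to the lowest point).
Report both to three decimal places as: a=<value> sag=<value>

seed: a₀ = √(S³/(24(L−S))) = √(116.479³/(24·41.962)) = 39.613001
iter 1: u=1.470212  f(a)=+4.776e+00  f'(a)=-2.613e+00  a ← 39.613001 − (+4.776e+00/-2.613e+00) = 41.440408
iter 2: u=1.405380  f(a)=+3.503e-01  f'(a)=-2.243e+00  a ← 41.440408 − (+3.503e-01/-2.243e+00) = 41.596621
iter 3: u=1.400102  f(a)=+2.216e-03  f'(a)=-2.214e+00  a ← 41.596621 − (+2.216e-03/-2.214e+00) = 41.597622
iter 4: u=1.400068  f(a)=+8.984e-08  f'(a)=-2.214e+00  a ← 41.597622 − (+8.984e-08/-2.214e+00) = 41.597622
iter 5: u=1.400068  f(a)=-2.842e-14  f'(a)=-2.214e+00  a ← 41.597622 − (-2.842e-14/-2.214e+00) = 41.597622
converged: |Δa| < 1e-12 after 5 iterations
sag = a·(cosh(S/(2a)) − 1) = 41.597622·(cosh(1.400068) − 1) = 47.880028
T_max/T_min = cosh(S/(2a)) = 2.151028

a=41.598 sag=47.880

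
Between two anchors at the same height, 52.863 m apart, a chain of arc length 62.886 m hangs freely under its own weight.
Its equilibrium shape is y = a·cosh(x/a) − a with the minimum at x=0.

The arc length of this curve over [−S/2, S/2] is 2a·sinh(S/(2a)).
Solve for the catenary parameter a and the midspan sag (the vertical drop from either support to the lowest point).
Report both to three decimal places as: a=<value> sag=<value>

seed: a₀ = √(S³/(24(L−S))) = √(52.863³/(24·10.023)) = 24.781251
iter 1: u=1.066593  f(a)=+5.858e-01  f'(a)=-9.048e-01  a ← 24.781251 − (+5.858e-01/-9.048e-01) = 25.428723
iter 2: u=1.039435  f(a)=+2.374e-02  f'(a)=-8.328e-01  a ← 25.428723 − (+2.374e-02/-8.328e-01) = 25.457235
iter 3: u=1.038271  f(a)=+4.266e-05  f'(a)=-8.298e-01  a ← 25.457235 − (+4.266e-05/-8.298e-01) = 25.457286
iter 4: u=1.038269  f(a)=+1.382e-10  f'(a)=-8.298e-01  a ← 25.457286 − (+1.382e-10/-8.298e-01) = 25.457286
iter 5: u=1.038269  f(a)=-7.105e-15  f'(a)=-8.298e-01  a ← 25.457286 − (-7.105e-15/-8.298e-01) = 25.457286
converged: |Δa| < 1e-12 after 5 iterations
sag = a·(cosh(S/(2a)) − 1) = 25.457286·(cosh(1.038269) − 1) = 14.999304
T_max/T_min = cosh(S/(2a)) = 1.589195

a=25.457 sag=14.999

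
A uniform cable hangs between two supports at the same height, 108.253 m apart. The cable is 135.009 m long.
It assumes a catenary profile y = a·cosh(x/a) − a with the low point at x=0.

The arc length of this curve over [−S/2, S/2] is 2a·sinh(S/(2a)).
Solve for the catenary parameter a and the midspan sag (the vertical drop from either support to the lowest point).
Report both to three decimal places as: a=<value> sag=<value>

a=46.009 sag=35.684

seed: a₀ = √(S³/(24(L−S))) = √(108.253³/(24·26.756)) = 44.447127
iter 1: u=1.217773  f(a)=+2.055e+00  f'(a)=-1.392e+00  a ← 44.447127 − (+2.055e+00/-1.392e+00) = 45.923507
iter 2: u=1.178623  f(a)=+1.069e-01  f'(a)=-1.251e+00  a ← 45.923507 − (+1.069e-01/-1.251e+00) = 46.008931
iter 3: u=1.176435  f(a)=+3.238e-04  f'(a)=-1.243e+00  a ← 46.008931 − (+3.238e-04/-1.243e+00) = 46.009192
iter 4: u=1.176428  f(a)=+2.994e-09  f'(a)=-1.243e+00  a ← 46.009192 − (+2.994e-09/-1.243e+00) = 46.009192
iter 5: u=1.176428  f(a)=-2.842e-14  f'(a)=-1.243e+00  a ← 46.009192 − (-2.842e-14/-1.243e+00) = 46.009192
converged: |Δa| < 1e-12 after 5 iterations
sag = a·(cosh(S/(2a)) − 1) = 46.009192·(cosh(1.176428) − 1) = 35.683545
T_max/T_min = cosh(S/(2a)) = 1.775574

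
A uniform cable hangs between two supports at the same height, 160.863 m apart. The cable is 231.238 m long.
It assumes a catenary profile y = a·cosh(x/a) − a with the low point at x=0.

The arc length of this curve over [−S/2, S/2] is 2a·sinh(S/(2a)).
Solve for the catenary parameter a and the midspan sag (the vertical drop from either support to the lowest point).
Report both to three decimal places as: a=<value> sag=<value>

a=52.621 sag=74.409

seed: a₀ = √(S³/(24(L−S))) = √(160.863³/(24·70.375)) = 49.644303
iter 1: u=1.620156  f(a)=+9.835e+00  f'(a)=-3.653e+00  a ← 49.644303 − (+9.835e+00/-3.653e+00) = 52.336932
iter 2: u=1.536802  f(a)=+8.569e-01  f'(a)=-3.042e+00  a ← 52.336932 − (+8.569e-01/-3.042e+00) = 52.618652
iter 3: u=1.528574  f(a)=+7.875e-03  f'(a)=-2.986e+00  a ← 52.618652 − (+7.875e-03/-2.986e+00) = 52.621289
iter 4: u=1.528497  f(a)=+6.787e-07  f'(a)=-2.985e+00  a ← 52.621289 − (+6.787e-07/-2.985e+00) = 52.621289
iter 5: u=1.528497  f(a)=+0.000e+00  f'(a)=-2.985e+00  a ← 52.621289 − (+0.000e+00/-2.985e+00) = 52.621289
converged: |Δa| < 1e-12 after 5 iterations
sag = a·(cosh(S/(2a)) − 1) = 52.621289·(cosh(1.528497) − 1) = 74.409232
T_max/T_min = cosh(S/(2a)) = 2.414052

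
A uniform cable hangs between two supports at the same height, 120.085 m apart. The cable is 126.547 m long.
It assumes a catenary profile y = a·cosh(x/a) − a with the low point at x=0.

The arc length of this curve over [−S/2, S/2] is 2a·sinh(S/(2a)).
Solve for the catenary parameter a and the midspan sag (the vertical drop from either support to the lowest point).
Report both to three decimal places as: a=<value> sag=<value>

seed: a₀ = √(S³/(24(L−S))) = √(120.085³/(24·6.462)) = 105.668136
iter 1: u=0.568218  f(a)=+1.051e-01  f'(a)=-1.263e-01  a ← 105.668136 − (+1.051e-01/-1.263e-01) = 106.500467
iter 2: u=0.563777  f(a)=+1.255e-03  f'(a)=-1.233e-01  a ← 106.500467 − (+1.255e-03/-1.233e-01) = 106.510646
iter 3: u=0.563723  f(a)=+1.837e-07  f'(a)=-1.233e-01  a ← 106.510646 − (+1.837e-07/-1.233e-01) = 106.510647
iter 4: u=0.563723  f(a)=+1.421e-14  f'(a)=-1.233e-01  a ← 106.510647 − (+1.421e-14/-1.233e-01) = 106.510647
converged: |Δa| < 1e-12 after 4 iterations
sag = a·(cosh(S/(2a)) − 1) = 106.510647·(cosh(0.563723) − 1) = 17.376615
T_max/T_min = cosh(S/(2a)) = 1.163144

a=106.511 sag=17.377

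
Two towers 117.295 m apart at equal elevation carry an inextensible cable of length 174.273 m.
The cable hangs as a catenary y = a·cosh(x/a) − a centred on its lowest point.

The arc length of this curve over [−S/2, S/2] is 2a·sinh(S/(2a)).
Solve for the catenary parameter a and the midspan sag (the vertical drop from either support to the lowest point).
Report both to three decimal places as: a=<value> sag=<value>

seed: a₀ = √(S³/(24(L−S))) = √(117.295³/(24·56.978)) = 34.352633
iter 1: u=1.707220  f(a)=+8.904e+00  f'(a)=-4.390e+00  a ← 34.352633 − (+8.904e+00/-4.390e+00) = 36.380624
iter 2: u=1.612053  f(a)=+8.493e-01  f'(a)=-3.589e+00  a ← 36.380624 − (+8.493e-01/-3.589e+00) = 36.617255
iter 3: u=1.601636  f(a)=+9.528e-03  f'(a)=-3.509e+00  a ← 36.617255 − (+9.528e-03/-3.509e+00) = 36.619970
iter 4: u=1.601517  f(a)=+1.229e-06  f'(a)=-3.508e+00  a ← 36.619970 − (+1.229e-06/-3.508e+00) = 36.619970
iter 5: u=1.601517  f(a)=+5.684e-14  f'(a)=-3.508e+00  a ← 36.619970 − (+5.684e-14/-3.508e+00) = 36.619970
converged: |Δa| < 1e-12 after 5 iterations
sag = a·(cosh(S/(2a)) − 1) = 36.619970·(cosh(1.601517) − 1) = 57.898768
T_max/T_min = cosh(S/(2a)) = 2.581071

a=36.620 sag=57.899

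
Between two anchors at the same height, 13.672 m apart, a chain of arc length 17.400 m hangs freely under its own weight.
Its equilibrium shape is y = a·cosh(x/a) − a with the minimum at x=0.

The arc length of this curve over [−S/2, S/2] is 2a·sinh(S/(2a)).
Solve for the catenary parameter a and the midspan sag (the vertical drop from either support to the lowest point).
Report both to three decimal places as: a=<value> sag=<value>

a=5.551 sag=4.769

seed: a₀ = √(S³/(24(L−S))) = √(13.672³/(24·3.728)) = 5.344468
iter 1: u=1.279080  f(a)=+3.171e-01  f'(a)=-1.637e+00  a ← 5.344468 − (+3.171e-01/-1.637e+00) = 5.538174
iter 2: u=1.234342  f(a)=+1.806e-02  f'(a)=-1.455e+00  a ← 5.538174 − (+1.806e-02/-1.455e+00) = 5.550580
iter 3: u=1.231583  f(a)=+6.636e-05  f'(a)=-1.445e+00  a ← 5.550580 − (+6.636e-05/-1.445e+00) = 5.550626
iter 4: u=1.231573  f(a)=+9.035e-10  f'(a)=-1.445e+00  a ← 5.550626 − (+9.035e-10/-1.445e+00) = 5.550626
iter 5: u=1.231573  f(a)=+3.553e-15  f'(a)=-1.445e+00  a ← 5.550626 − (+3.553e-15/-1.445e+00) = 5.550626
converged: |Δa| < 1e-12 after 5 iterations
sag = a·(cosh(S/(2a)) − 1) = 5.550626·(cosh(1.231573) − 1) = 4.769231
T_max/T_min = cosh(S/(2a)) = 1.859224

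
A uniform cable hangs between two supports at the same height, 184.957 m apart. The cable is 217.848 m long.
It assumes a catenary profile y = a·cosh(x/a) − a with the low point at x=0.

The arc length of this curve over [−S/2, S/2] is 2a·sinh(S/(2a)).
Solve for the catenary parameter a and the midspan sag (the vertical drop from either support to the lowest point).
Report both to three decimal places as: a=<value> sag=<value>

seed: a₀ = √(S³/(24(L−S))) = √(184.957³/(24·32.891)) = 89.528642
iter 1: u=1.032949  f(a)=+1.800e+00  f'(a)=-8.162e-01  a ← 89.528642 − (+1.800e+00/-8.162e-01) = 91.733914
iter 2: u=1.008117  f(a)=+6.865e-02  f'(a)=-7.550e-01  a ← 91.733914 − (+6.865e-02/-7.550e-01) = 91.824840
iter 3: u=1.007119  f(a)=+1.086e-04  f'(a)=-7.526e-01  a ← 91.824840 − (+1.086e-04/-7.526e-01) = 91.824984
iter 4: u=1.007117  f(a)=+2.730e-10  f'(a)=-7.526e-01  a ← 91.824984 − (+2.730e-10/-7.526e-01) = 91.824984
iter 5: u=1.007117  f(a)=+5.684e-14  f'(a)=-7.526e-01  a ← 91.824984 − (+5.684e-14/-7.526e-01) = 91.824984
converged: |Δa| < 1e-12 after 5 iterations
sag = a·(cosh(S/(2a)) − 1) = 91.824984·(cosh(1.007117) − 1) = 50.639978
T_max/T_min = cosh(S/(2a)) = 1.551484

a=91.825 sag=50.640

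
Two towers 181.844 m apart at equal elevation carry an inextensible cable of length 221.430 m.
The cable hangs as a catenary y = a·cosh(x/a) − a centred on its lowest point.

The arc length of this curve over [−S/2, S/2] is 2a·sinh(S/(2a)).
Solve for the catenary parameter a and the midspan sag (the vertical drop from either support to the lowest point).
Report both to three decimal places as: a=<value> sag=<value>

a=82.033 sag=55.761

seed: a₀ = √(S³/(24(L−S))) = √(181.844³/(24·39.586)) = 79.555834
iter 1: u=1.142870  f(a)=+2.667e+00  f'(a)=-1.131e+00  a ← 79.555834 − (+2.667e+00/-1.131e+00) = 81.913273
iter 2: u=1.109979  f(a)=+1.231e-01  f'(a)=-1.029e+00  a ← 81.913273 − (+1.231e-01/-1.029e+00) = 82.032937
iter 3: u=1.108360  f(a)=+2.907e-04  f'(a)=-1.024e+00  a ← 82.032937 − (+2.907e-04/-1.024e+00) = 82.033221
iter 4: u=1.108356  f(a)=+1.628e-09  f'(a)=-1.024e+00  a ← 82.033221 − (+1.628e-09/-1.024e+00) = 82.033221
iter 5: u=1.108356  f(a)=+2.842e-14  f'(a)=-1.024e+00  a ← 82.033221 − (+2.842e-14/-1.024e+00) = 82.033221
converged: |Δa| < 1e-12 after 5 iterations
sag = a·(cosh(S/(2a)) − 1) = 82.033221·(cosh(1.108356) − 1) = 55.761048
T_max/T_min = cosh(S/(2a)) = 1.679737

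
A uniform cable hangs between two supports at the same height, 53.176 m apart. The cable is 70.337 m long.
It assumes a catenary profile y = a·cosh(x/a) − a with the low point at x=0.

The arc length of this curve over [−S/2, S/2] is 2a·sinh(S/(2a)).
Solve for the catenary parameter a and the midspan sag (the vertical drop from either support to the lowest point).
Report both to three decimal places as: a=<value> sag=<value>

a=19.971 sag=20.472

seed: a₀ = √(S³/(24(L−S))) = √(53.176³/(24·17.161)) = 19.107179
iter 1: u=1.391519  f(a)=+1.740e+00  f'(a)=-2.169e+00  a ← 19.107179 − (+1.740e+00/-2.169e+00) = 19.909450
iter 2: u=1.335446  f(a)=+1.156e-01  f'(a)=-1.890e+00  a ← 19.909450 − (+1.156e-01/-1.890e+00) = 19.970628
iter 3: u=1.331355  f(a)=+5.904e-04  f'(a)=-1.870e+00  a ← 19.970628 − (+5.904e-04/-1.870e+00) = 19.970943
iter 4: u=1.331334  f(a)=+1.558e-08  f'(a)=-1.870e+00  a ← 19.970943 − (+1.558e-08/-1.870e+00) = 19.970943
iter 5: u=1.331334  f(a)=+1.421e-14  f'(a)=-1.870e+00  a ← 19.970943 − (+1.421e-14/-1.870e+00) = 19.970943
converged: |Δa| < 1e-12 after 5 iterations
sag = a·(cosh(S/(2a)) − 1) = 19.970943·(cosh(1.331334) − 1) = 20.472375
T_max/T_min = cosh(S/(2a)) = 2.025108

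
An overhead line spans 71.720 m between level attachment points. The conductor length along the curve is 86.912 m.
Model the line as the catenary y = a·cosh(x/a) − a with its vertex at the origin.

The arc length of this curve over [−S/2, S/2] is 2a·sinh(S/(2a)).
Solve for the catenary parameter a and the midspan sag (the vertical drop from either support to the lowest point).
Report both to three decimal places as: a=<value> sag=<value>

a=32.774 sag=21.655

seed: a₀ = √(S³/(24(L−S))) = √(71.720³/(24·15.192)) = 31.808803
iter 1: u=1.127361  f(a)=+9.951e-01  f'(a)=-1.082e+00  a ← 31.808803 − (+9.951e-01/-1.082e+00) = 32.728316
iter 2: u=1.095687  f(a)=+4.478e-02  f'(a)=-9.868e-01  a ← 32.728316 − (+4.478e-02/-9.868e-01) = 32.773695
iter 3: u=1.094170  f(a)=+1.001e-04  f'(a)=-9.824e-01  a ← 32.773695 − (+1.001e-04/-9.824e-01) = 32.773797
iter 4: u=1.094167  f(a)=+5.033e-10  f'(a)=-9.824e-01  a ← 32.773797 − (+5.033e-10/-9.824e-01) = 32.773797
iter 5: u=1.094167  f(a)=+0.000e+00  f'(a)=-9.824e-01  a ← 32.773797 − (+0.000e+00/-9.824e-01) = 32.773797
converged: |Δa| < 1e-12 after 5 iterations
sag = a·(cosh(S/(2a)) − 1) = 32.773797·(cosh(1.094167) − 1) = 21.655475
T_max/T_min = cosh(S/(2a)) = 1.660756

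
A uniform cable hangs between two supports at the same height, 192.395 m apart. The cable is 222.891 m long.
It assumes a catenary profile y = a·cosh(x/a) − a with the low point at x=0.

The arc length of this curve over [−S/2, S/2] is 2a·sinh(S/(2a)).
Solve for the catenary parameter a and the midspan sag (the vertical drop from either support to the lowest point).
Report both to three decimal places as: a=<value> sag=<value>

a=100.907 sag=49.434

seed: a₀ = √(S³/(24(L−S))) = √(192.395³/(24·30.496)) = 98.642396
iter 1: u=0.975215  f(a)=+1.483e+00  f'(a)=-6.792e-01  a ← 98.642396 − (+1.483e+00/-6.792e-01) = 100.826629
iter 2: u=0.954088  f(a)=+5.070e-02  f'(a)=-6.334e-01  a ← 100.826629 − (+5.070e-02/-6.334e-01) = 100.906672
iter 3: u=0.953331  f(a)=+6.388e-05  f'(a)=-6.318e-01  a ← 100.906672 − (+6.388e-05/-6.318e-01) = 100.906773
iter 4: u=0.953330  f(a)=+1.016e-10  f'(a)=-6.318e-01  a ← 100.906773 − (+1.016e-10/-6.318e-01) = 100.906773
iter 5: u=0.953330  f(a)=+0.000e+00  f'(a)=-6.318e-01  a ← 100.906773 − (+0.000e+00/-6.318e-01) = 100.906773
converged: |Δa| < 1e-12 after 5 iterations
sag = a·(cosh(S/(2a)) − 1) = 100.906773·(cosh(0.953330) − 1) = 49.433761
T_max/T_min = cosh(S/(2a)) = 1.489895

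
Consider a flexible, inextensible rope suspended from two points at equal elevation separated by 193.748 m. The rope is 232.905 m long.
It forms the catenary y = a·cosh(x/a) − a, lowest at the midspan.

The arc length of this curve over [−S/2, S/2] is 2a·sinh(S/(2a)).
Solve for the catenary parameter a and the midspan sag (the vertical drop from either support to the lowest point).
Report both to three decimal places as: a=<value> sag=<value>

a=90.524 sag=56.975

seed: a₀ = √(S³/(24(L−S))) = √(193.748³/(24·39.157)) = 87.972213
iter 1: u=1.101189  f(a)=+2.444e+00  f'(a)=-1.003e+00  a ← 87.972213 − (+2.444e+00/-1.003e+00) = 90.408875
iter 2: u=1.071510  f(a)=+1.052e-01  f'(a)=-9.183e-01  a ← 90.408875 − (+1.052e-01/-9.183e-01) = 90.523454
iter 3: u=1.070154  f(a)=+2.145e-04  f'(a)=-9.145e-01  a ← 90.523454 − (+2.145e-04/-9.145e-01) = 90.523688
iter 4: u=1.070151  f(a)=+8.949e-10  f'(a)=-9.145e-01  a ← 90.523688 − (+8.949e-10/-9.145e-01) = 90.523688
iter 5: u=1.070151  f(a)=+5.684e-14  f'(a)=-9.145e-01  a ← 90.523688 − (+5.684e-14/-9.145e-01) = 90.523688
converged: |Δa| < 1e-12 after 5 iterations
sag = a·(cosh(S/(2a)) − 1) = 90.523688·(cosh(1.070151) − 1) = 56.974525
T_max/T_min = cosh(S/(2a)) = 1.629388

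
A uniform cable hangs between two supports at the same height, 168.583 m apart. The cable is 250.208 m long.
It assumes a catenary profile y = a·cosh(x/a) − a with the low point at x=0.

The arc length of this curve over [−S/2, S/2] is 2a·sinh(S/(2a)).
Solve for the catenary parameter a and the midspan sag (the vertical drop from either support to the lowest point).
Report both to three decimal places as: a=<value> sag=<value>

a=52.709 sag=83.046

seed: a₀ = √(S³/(24(L−S))) = √(168.583³/(24·81.625)) = 49.454231
iter 1: u=1.704435  f(a)=+1.271e+01  f'(a)=-4.365e+00  a ← 49.454231 − (+1.271e+01/-4.365e+00) = 52.366115
iter 2: u=1.609657  f(a)=+1.209e+00  f'(a)=-3.571e+00  a ← 52.366115 − (+1.209e+00/-3.571e+00) = 52.704726
iter 3: u=1.599316  f(a)=+1.348e-02  f'(a)=-3.492e+00  a ← 52.704726 − (+1.348e-02/-3.492e+00) = 52.708587
iter 4: u=1.599199  f(a)=+1.717e-06  f'(a)=-3.491e+00  a ← 52.708587 − (+1.717e-06/-3.491e+00) = 52.708587
iter 5: u=1.599199  f(a)=-2.842e-14  f'(a)=-3.491e+00  a ← 52.708587 − (-2.842e-14/-3.491e+00) = 52.708587
converged: |Δa| < 1e-12 after 5 iterations
sag = a·(cosh(S/(2a)) − 1) = 52.708587·(cosh(1.599199) − 1) = 83.045624
T_max/T_min = cosh(S/(2a)) = 2.575562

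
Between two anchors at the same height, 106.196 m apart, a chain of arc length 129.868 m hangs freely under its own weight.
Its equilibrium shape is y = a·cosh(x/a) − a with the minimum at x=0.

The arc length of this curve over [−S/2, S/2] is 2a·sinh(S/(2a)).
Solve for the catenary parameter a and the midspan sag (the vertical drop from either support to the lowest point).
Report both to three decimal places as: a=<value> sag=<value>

a=47.376 sag=33.004

seed: a₀ = √(S³/(24(L−S))) = √(106.196³/(24·23.672)) = 45.913367
iter 1: u=1.156482  f(a)=+1.634e+00  f'(a)=-1.176e+00  a ← 45.913367 − (+1.634e+00/-1.176e+00) = 47.303340
iter 2: u=1.122500  f(a)=+7.715e-02  f'(a)=-1.067e+00  a ← 47.303340 − (+7.715e-02/-1.067e+00) = 47.375637
iter 3: u=1.120787  f(a)=+1.908e-04  f'(a)=-1.062e+00  a ← 47.375637 − (+1.908e-04/-1.062e+00) = 47.375817
iter 4: u=1.120783  f(a)=+1.173e-09  f'(a)=-1.062e+00  a ← 47.375817 − (+1.173e-09/-1.062e+00) = 47.375817
iter 5: u=1.120783  f(a)=+0.000e+00  f'(a)=-1.062e+00  a ← 47.375817 − (+0.000e+00/-1.062e+00) = 47.375817
converged: |Δa| < 1e-12 after 5 iterations
sag = a·(cosh(S/(2a)) − 1) = 47.375817·(cosh(1.120783) − 1) = 33.003860
T_max/T_min = cosh(S/(2a)) = 1.696639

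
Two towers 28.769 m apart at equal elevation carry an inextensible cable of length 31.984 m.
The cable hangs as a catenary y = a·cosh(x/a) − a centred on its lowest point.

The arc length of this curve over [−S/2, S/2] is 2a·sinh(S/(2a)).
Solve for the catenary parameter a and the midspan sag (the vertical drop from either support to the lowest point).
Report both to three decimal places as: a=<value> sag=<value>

seed: a₀ = √(S³/(24(L−S))) = √(28.769³/(24·3.215)) = 17.566735
iter 1: u=0.818849  f(a)=+1.095e-01  f'(a)=-3.912e-01  a ← 17.566735 − (+1.095e-01/-3.912e-01) = 17.846719
iter 2: u=0.806002  f(a)=+2.673e-03  f'(a)=-3.723e-01  a ← 17.846719 − (+2.673e-03/-3.723e-01) = 17.853900
iter 3: u=0.805678  f(a)=+1.681e-06  f'(a)=-3.718e-01  a ← 17.853900 − (+1.681e-06/-3.718e-01) = 17.853905
iter 4: u=0.805678  f(a)=+6.679e-13  f'(a)=-3.718e-01  a ← 17.853905 − (+6.679e-13/-3.718e-01) = 17.853905
converged: |Δa| < 1e-12 after 4 iterations
sag = a·(cosh(S/(2a)) − 1) = 17.853905·(cosh(0.805678) − 1) = 6.114950
T_max/T_min = cosh(S/(2a)) = 1.342499

a=17.854 sag=6.115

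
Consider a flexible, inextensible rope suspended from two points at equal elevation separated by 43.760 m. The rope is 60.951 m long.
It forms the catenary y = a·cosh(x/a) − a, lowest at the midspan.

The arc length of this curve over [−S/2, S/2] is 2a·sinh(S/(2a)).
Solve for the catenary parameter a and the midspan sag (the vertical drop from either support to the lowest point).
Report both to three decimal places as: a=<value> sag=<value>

seed: a₀ = √(S³/(24(L−S))) = √(43.760³/(24·17.191)) = 14.251474
iter 1: u=1.535280  f(a)=+2.144e+00  f'(a)=-3.031e+00  a ← 14.251474 − (+2.144e+00/-3.031e+00) = 14.958634
iter 2: u=1.462700  f(a)=+1.699e-01  f'(a)=-2.568e+00  a ← 14.958634 − (+1.699e-01/-2.568e+00) = 15.024781
iter 3: u=1.456261  f(a)=+1.270e-03  f'(a)=-2.530e+00  a ← 15.024781 − (+1.270e-03/-2.530e+00) = 15.025283
iter 4: u=1.456212  f(a)=+7.213e-08  f'(a)=-2.530e+00  a ← 15.025283 − (+7.213e-08/-2.530e+00) = 15.025283
iter 5: u=1.456212  f(a)=+1.421e-14  f'(a)=-2.530e+00  a ← 15.025283 − (+1.421e-14/-2.530e+00) = 15.025283
converged: |Δa| < 1e-12 after 5 iterations
sag = a·(cosh(S/(2a)) − 1) = 15.025283·(cosh(1.456212) − 1) = 18.952875
T_max/T_min = cosh(S/(2a)) = 2.261399

a=15.025 sag=18.953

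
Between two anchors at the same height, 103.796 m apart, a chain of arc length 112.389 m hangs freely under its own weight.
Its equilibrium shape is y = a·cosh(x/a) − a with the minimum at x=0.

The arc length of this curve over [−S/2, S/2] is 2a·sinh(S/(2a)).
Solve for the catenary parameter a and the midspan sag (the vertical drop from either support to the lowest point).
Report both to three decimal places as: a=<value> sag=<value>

seed: a₀ = √(S³/(24(L−S))) = √(103.796³/(24·8.593)) = 73.636460
iter 1: u=0.704787  f(a)=+2.160e-01  f'(a)=-2.452e-01  a ← 73.636460 − (+2.160e-01/-2.452e-01) = 74.517241
iter 2: u=0.696456  f(a)=+3.936e-03  f'(a)=-2.363e-01  a ← 74.517241 − (+3.936e-03/-2.363e-01) = 74.533895
iter 3: u=0.696301  f(a)=+1.361e-06  f'(a)=-2.362e-01  a ← 74.533895 − (+1.361e-06/-2.362e-01) = 74.533901
iter 4: u=0.696301  f(a)=+1.421e-13  f'(a)=-2.362e-01  a ← 74.533901 − (+1.421e-13/-2.362e-01) = 74.533901
converged: |Δa| < 1e-12 after 4 iterations
sag = a·(cosh(S/(2a)) − 1) = 74.533901·(cosh(0.696301) − 1) = 18.810216
T_max/T_min = cosh(S/(2a)) = 1.252371

a=74.534 sag=18.810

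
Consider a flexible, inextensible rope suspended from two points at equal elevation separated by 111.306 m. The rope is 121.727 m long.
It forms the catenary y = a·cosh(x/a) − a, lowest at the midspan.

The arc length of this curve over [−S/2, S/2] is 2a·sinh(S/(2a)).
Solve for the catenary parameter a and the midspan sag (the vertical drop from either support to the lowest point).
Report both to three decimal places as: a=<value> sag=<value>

seed: a₀ = √(S³/(24(L−S))) = √(111.306³/(24·10.421)) = 74.253605
iter 1: u=0.749499  f(a)=+2.966e-01  f'(a)=-2.968e-01  a ← 74.253605 − (+2.966e-01/-2.968e-01) = 75.253170
iter 2: u=0.739544  f(a)=+6.096e-03  f'(a)=-2.847e-01  a ← 75.253170 − (+6.096e-03/-2.847e-01) = 75.274584
iter 3: u=0.739333  f(a)=+2.694e-06  f'(a)=-2.844e-01  a ← 75.274584 − (+2.694e-06/-2.844e-01) = 75.274593
iter 4: u=0.739333  f(a)=+5.258e-13  f'(a)=-2.844e-01  a ← 75.274593 − (+5.258e-13/-2.844e-01) = 75.274593
converged: |Δa| < 1e-12 after 4 iterations
sag = a·(cosh(S/(2a)) − 1) = 75.274593·(cosh(0.739333) − 1) = 21.527421
T_max/T_min = cosh(S/(2a)) = 1.285985

a=75.275 sag=21.527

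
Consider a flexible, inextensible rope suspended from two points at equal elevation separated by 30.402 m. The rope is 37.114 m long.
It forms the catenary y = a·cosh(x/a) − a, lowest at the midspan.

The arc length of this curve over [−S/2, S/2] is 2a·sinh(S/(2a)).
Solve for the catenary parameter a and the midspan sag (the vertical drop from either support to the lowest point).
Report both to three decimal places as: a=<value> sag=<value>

seed: a₀ = √(S³/(24(L−S))) = √(30.402³/(24·6.712)) = 13.207531
iter 1: u=1.150934  f(a)=+4.588e-01  f'(a)=-1.158e+00  a ← 13.207531 − (+4.588e-01/-1.158e+00) = 13.603914
iter 2: u=1.117399  f(a)=+2.147e-02  f'(a)=-1.052e+00  a ← 13.603914 − (+2.147e-02/-1.052e+00) = 13.624328
iter 3: u=1.115725  f(a)=+5.209e-05  f'(a)=-1.046e+00  a ← 13.624328 − (+5.209e-05/-1.046e+00) = 13.624377
iter 4: u=1.115721  f(a)=+3.084e-10  f'(a)=-1.046e+00  a ← 13.624377 − (+3.084e-10/-1.046e+00) = 13.624377
iter 5: u=1.115721  f(a)=-7.105e-15  f'(a)=-1.046e+00  a ← 13.624377 − (-7.105e-15/-1.046e+00) = 13.624377
converged: |Δa| < 1e-12 after 5 iterations
sag = a·(cosh(S/(2a)) − 1) = 13.624377·(cosh(1.115721) − 1) = 9.397045
T_max/T_min = cosh(S/(2a)) = 1.689723

a=13.624 sag=9.397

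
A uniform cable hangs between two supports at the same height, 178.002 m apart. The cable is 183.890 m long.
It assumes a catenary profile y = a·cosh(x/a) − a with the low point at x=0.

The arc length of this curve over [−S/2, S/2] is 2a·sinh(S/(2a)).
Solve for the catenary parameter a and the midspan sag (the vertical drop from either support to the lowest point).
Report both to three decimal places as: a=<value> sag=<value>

seed: a₀ = √(S³/(24(L−S))) = √(178.002³/(24·5.888)) = 199.778065
iter 1: u=0.445499  f(a)=+5.871e-02  f'(a)=-6.012e-02  a ← 199.778065 − (+5.871e-02/-6.012e-02) = 200.754492
iter 2: u=0.443333  f(a)=+4.332e-04  f'(a)=-5.924e-02  a ← 200.754492 − (+4.332e-04/-5.924e-02) = 200.761804
iter 3: u=0.443316  f(a)=+2.398e-08  f'(a)=-5.923e-02  a ← 200.761804 − (+2.398e-08/-5.923e-02) = 200.761805
iter 4: u=0.443316  f(a)=+0.000e+00  f'(a)=-5.923e-02  a ← 200.761805 − (+0.000e+00/-5.923e-02) = 200.761805
converged: |Δa| < 1e-12 after 4 iterations
sag = a·(cosh(S/(2a)) − 1) = 200.761805·(cosh(0.443316) − 1) = 20.053016
T_max/T_min = cosh(S/(2a)) = 1.099885

a=200.762 sag=20.053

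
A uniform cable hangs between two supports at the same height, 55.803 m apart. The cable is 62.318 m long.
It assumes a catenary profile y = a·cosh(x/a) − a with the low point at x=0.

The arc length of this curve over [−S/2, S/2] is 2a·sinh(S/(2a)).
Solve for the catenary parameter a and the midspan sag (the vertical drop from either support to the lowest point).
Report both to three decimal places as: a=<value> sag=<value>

seed: a₀ = √(S³/(24(L−S))) = √(55.803³/(24·6.515)) = 33.336768
iter 1: u=0.836959  f(a)=+2.320e-01  f'(a)=-4.189e-01  a ← 33.336768 − (+2.320e-01/-4.189e-01) = 33.890629
iter 2: u=0.823281  f(a)=+5.909e-03  f'(a)=-3.978e-01  a ← 33.890629 − (+5.909e-03/-3.978e-01) = 33.905482
iter 3: u=0.822920  f(a)=+4.054e-06  f'(a)=-3.973e-01  a ← 33.905482 − (+4.054e-06/-3.973e-01) = 33.905492
iter 4: u=0.822920  f(a)=+1.911e-12  f'(a)=-3.973e-01  a ← 33.905492 − (+1.911e-12/-3.973e-01) = 33.905492
converged: |Δa| < 1e-12 after 4 iterations
sag = a·(cosh(S/(2a)) − 1) = 33.905492·(cosh(0.822920) − 1) = 12.143022
T_max/T_min = cosh(S/(2a)) = 1.358143

a=33.905 sag=12.143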